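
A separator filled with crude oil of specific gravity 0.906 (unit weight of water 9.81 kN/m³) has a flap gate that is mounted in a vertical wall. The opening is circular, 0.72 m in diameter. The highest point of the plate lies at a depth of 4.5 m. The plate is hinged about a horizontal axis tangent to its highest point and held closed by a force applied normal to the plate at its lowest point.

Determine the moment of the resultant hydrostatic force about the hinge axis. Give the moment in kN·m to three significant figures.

γ = 0.906 × 9.81 = 8.88786 kN/m³.
The centroid is at the centre, 0.36 m below the top of the plate, so the centroid depth is h_c = 4.5 + 0.36 = 4.86 m.
A = π(0.36)² = 0.40715 m².
Resultant F = γ·h_c·A = 8.88786 × 4.86 × 0.40715 = 17.5868 kN.
I_c = πr⁴/4 = π × 0.36⁴/4 = 0.0131917 m⁴.
Centre of pressure: y_p = y_c + I_c/(y_c·A) = 4.86 + 0.0131917/(4.86 × 0.40715) = 4.86 + 0.00666669 = 4.86667 m along the plane.
The resultant acts 0.36 + 0.00666669 = 0.366667 m (along the plate) below the hinge at the top edge, so the moment about the hinge is M = F × 0.366667 = 17.5868 × 0.366667 = 6.4485 kN·m.

M ≈ 6.45 kN·m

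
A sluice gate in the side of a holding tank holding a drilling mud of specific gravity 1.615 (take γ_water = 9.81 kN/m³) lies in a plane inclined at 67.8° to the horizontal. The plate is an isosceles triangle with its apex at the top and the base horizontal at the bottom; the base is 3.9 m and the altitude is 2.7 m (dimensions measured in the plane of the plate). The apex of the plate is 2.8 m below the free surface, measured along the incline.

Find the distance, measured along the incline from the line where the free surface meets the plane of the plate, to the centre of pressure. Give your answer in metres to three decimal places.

y_p = 4.688 m

γ = 1.615 × 9.81 = 15.84315 kN/m³.
Let θ = 67.8° be the plate's angle to the horizontal; measure y along the incline from where the plane meets the free surface. Vertical depth h = y·sinθ with sinθ = 0.925871.
With the apex up, the centroid sits 2h/3 = 2 × 2.7/3 = 1.8 m below the apex, so y_c = 2.8 + 1.8 = 4.6 m and h_c = 4.6 × 0.925871 = 4.25901 m.
A = ½ × 3.9 × 2.7 = 5.265 m².
Resultant F = γ·h_c·A = 15.84315 × 4.25901 × 5.265 = 355.262 kN.
I_c = b·h³/36 = 3.9 × 2.7³/36 = 2.13233 m⁴.
Centre of pressure: y_p = y_c + I_c/(y_c·A) = 4.6 + 2.13233/(4.6 × 5.265) = 4.6 + 0.0880437 = 4.68804 m along the plane.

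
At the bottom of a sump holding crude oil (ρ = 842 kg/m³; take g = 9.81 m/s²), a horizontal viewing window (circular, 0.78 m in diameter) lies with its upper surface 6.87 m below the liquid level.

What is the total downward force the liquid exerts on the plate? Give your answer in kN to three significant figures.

γ = ρg = 842 × 9.81 / 1000 = 8.26002 kN/m³.
The plate is horizontal, so pressure is uniform at p = γ·h = 8.26002 × 6.87 = 56.7463 kN/m².
A = π(0.39)² = 0.477836 m².
F = p·A = 56.7463 × 0.477836 = 27.1154 kN.

F ≈ 27.1 kN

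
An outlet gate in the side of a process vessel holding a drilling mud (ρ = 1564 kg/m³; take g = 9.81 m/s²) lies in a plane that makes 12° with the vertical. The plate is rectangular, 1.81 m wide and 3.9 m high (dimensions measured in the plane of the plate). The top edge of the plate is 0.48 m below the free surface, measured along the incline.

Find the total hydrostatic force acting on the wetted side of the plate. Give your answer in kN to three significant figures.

F ≈ 257 kN

γ = ρg = 1564 × 9.81 / 1000 = 15.34284 kN/m³.
The plate makes 12° with the vertical, i.e. θ = 90° − 12° = 78° to the horizontal. Measuring y along the incline from the free-surface line, vertical depth h = y·sinθ with sinθ = 0.978148.
The centroid lies 3.9/2 = 1.95 m below the top edge, so y_c = 0.48 + 1.95 = 2.43 m and h_c = 2.43 × 0.978148 = 2.3769 m.
A = 1.81 × 3.9 = 7.059 m².
Resultant F = γ·h_c·A = 15.34284 × 2.3769 × 7.059 = 257.43 kN.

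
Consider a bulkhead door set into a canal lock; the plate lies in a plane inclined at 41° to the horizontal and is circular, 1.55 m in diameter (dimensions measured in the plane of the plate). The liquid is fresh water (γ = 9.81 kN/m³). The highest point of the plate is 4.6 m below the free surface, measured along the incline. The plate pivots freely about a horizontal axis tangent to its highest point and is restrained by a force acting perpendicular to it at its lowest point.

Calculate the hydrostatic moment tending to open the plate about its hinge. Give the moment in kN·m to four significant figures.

M ≈ 52.41 kN·m

γ = 9.81 kN/m³.
Let θ = 41° be the plate's angle to the horizontal; measure y along the incline from where the plane meets the free surface. Vertical depth h = y·sinθ with sinθ = 0.656059.
The centroid is at the centre, 0.775 m below the top of the plate, so y_c = 4.6 + 0.775 = 5.375 m and h_c = 5.375 × 0.656059 = 3.52632 m.
A = π(0.775)² = 1.88692 m².
Resultant F = γ·h_c·A = 9.81 × 3.52632 × 1.88692 = 65.2746 kN.
I_c = πr⁴/4 = π × 0.775⁴/4 = 0.283333 m⁴.
Centre of pressure: y_p = y_c + I_c/(y_c·A) = 5.375 + 0.283333/(5.375 × 1.88692) = 5.375 + 0.0279361 = 5.40294 m along the plane.
The resultant acts 0.775 + 0.0279361 = 0.802936 m (along the plate) below the hinge at the top edge, so the moment about the hinge is M = F × 0.802936 = 65.2746 × 0.802936 = 52.4113 kN·m.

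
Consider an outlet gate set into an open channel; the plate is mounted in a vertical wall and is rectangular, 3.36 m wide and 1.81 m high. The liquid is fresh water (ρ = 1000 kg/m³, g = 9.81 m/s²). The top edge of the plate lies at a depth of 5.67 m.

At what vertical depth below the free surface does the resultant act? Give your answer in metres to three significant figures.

h_p = 6.62 m

γ = ρg = 1000 × 9.81 = 9810 N/m³ = 9.81 kN/m³.
The centroid lies 1.81/2 = 0.905 m below the top edge, so the centroid depth is h_c = 5.67 + 0.905 = 6.575 m.
A = 3.36 × 1.81 = 6.0816 m².
Resultant F = γ·h_c·A = 9.81 × 6.575 × 6.0816 = 392.268 kN.
I_c = b·h³/12 = 3.36 × 1.81³/12 = 1.66033 m⁴.
Centre of pressure: y_p = y_c + I_c/(y_c·A) = 6.575 + 1.66033/(6.575 × 6.0816) = 6.575 + 0.0415222 = 6.61652 m along the plane.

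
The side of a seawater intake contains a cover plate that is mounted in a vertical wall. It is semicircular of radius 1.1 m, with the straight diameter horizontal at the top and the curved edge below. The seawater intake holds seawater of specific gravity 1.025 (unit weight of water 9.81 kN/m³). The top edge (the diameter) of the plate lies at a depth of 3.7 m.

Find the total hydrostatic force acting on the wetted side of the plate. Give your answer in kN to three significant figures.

γ = 1.025 × 9.81 = 10.05525 kN/m³.
The centroid of a semicircle lies 4r/(3π) = 0.466854 m from the diameter, here below the top edge, so the centroid depth is h_c = 3.7 + 0.466854 = 4.16685 m.
A = πr²/2 = π × 1.1²/2 = 1.90066 m².
Resultant F = γ·h_c·A = 10.05525 × 4.16685 × 1.90066 = 79.6352 kN.

F ≈ 79.6 kN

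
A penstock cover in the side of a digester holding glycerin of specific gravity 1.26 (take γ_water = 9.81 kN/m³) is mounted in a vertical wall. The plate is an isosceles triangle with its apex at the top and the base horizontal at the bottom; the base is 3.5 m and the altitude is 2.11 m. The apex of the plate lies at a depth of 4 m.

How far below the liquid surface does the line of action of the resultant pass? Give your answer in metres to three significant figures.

γ = 1.26 × 9.81 = 12.3606 kN/m³.
With the apex up, the centroid sits 2h/3 = 2 × 2.11/3 = 1.40667 m below the apex, so the centroid depth is h_c = 4 + 1.40667 = 5.40667 m.
A = ½ × 3.5 × 2.11 = 3.6925 m².
Resultant F = γ·h_c·A = 12.3606 × 5.40667 × 3.6925 = 246.769 kN.
I_c = b·h³/36 = 3.5 × 2.11³/36 = 0.913299 m⁴.
Centre of pressure: y_p = y_c + I_c/(y_c·A) = 5.40667 + 0.913299/(5.40667 × 3.6925) = 5.40667 + 0.045747 = 5.45242 m along the plane.

h_p = 5.45 m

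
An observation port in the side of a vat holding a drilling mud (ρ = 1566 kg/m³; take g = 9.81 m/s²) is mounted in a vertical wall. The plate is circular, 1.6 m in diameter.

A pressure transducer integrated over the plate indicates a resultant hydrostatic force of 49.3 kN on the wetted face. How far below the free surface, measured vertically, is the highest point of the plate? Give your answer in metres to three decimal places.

d_top ≈ 0.796 m

γ = ρg = 1566 × 9.81 / 1000 = 15.36246 kN/m³.
A = π(0.8)² = 2.01062 m².
From F = γ·h_c·A, the centroid depth is h_c = 49.3/(15.36246 × 2.01062) = 1.59609 m.
The centroid is at the centre, 0.8 m below the top of the plate, so the highest point sits at h_top = 1.59609 − 0.8 = 0.79609 m below the surface.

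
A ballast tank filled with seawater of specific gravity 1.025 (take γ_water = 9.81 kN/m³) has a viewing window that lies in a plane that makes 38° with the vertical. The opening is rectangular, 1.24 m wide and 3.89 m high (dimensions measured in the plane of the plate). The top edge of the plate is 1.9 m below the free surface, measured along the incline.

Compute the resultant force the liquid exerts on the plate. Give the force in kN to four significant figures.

F ≈ 147.0 kN

γ = 1.025 × 9.81 = 10.05525 kN/m³.
The plate makes 38° with the vertical, i.e. θ = 90° − 38° = 52° to the horizontal. Measuring y along the incline from the free-surface line, vertical depth h = y·sinθ with sinθ = 0.788011.
The centroid lies 3.89/2 = 1.945 m below the top edge, so y_c = 1.9 + 1.945 = 3.845 m and h_c = 3.845 × 0.788011 = 3.0299 m.
A = 1.24 × 3.89 = 4.8236 m².
Resultant F = γ·h_c·A = 10.05525 × 3.0299 × 4.8236 = 146.958 kN.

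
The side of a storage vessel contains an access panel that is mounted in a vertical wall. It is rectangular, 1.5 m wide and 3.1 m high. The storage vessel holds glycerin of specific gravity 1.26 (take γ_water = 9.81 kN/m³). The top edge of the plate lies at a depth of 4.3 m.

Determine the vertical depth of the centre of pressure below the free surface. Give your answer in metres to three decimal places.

γ = 1.26 × 9.81 = 12.3606 kN/m³.
The centroid lies 3.1/2 = 1.55 m below the top edge, so the centroid depth is h_c = 4.3 + 1.55 = 5.85 m.
A = 1.5 × 3.1 = 4.65 m².
Resultant F = γ·h_c·A = 12.3606 × 5.85 × 4.65 = 336.239 kN.
I_c = b·h³/12 = 1.5 × 3.1³/12 = 3.72388 m⁴.
Centre of pressure: y_p = y_c + I_c/(y_c·A) = 5.85 + 3.72388/(5.85 × 4.65) = 5.85 + 0.136895 = 5.98689 m along the plane.

h_p = 5.987 m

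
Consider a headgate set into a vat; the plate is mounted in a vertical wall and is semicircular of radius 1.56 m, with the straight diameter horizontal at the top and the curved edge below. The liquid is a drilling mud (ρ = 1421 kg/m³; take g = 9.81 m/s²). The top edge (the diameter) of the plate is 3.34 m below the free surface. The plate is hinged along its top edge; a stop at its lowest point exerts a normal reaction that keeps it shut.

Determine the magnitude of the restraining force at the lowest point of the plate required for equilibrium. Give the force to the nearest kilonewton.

P ≈ 96 kN

γ = ρg = 1421 × 9.81 / 1000 = 13.94001 kN/m³.
The centroid of a semicircle lies 4r/(3π) = 0.662085 m from the diameter, here below the top edge, so the centroid depth is h_c = 3.34 + 0.662085 = 4.00209 m.
A = πr²/2 = π × 1.56²/2 = 3.82269 m².
Resultant F = γ·h_c·A = 13.94001 × 4.00209 × 3.82269 = 213.265 kN.
I_c = (π/8 − 8/(9π))·r⁴ = 0.109757 × 1.56⁴ = 0.650026 m⁴.
Centre of pressure: y_p = y_c + I_c/(y_c·A) = 4.00209 + 0.650026/(4.00209 × 3.82269) = 4.00209 + 0.0424888 = 4.04458 m along the plane.
The resultant acts 0.662085 + 0.0424888 = 0.704574 m (along the plate) below the hinge at the top edge, so the moment about the hinge is M = F × 0.704574 = 213.265 × 0.704574 = 150.261 kN·m.
A normal force at the bottom, 1.56 m from the hinge, must supply this moment: P = 150.261/1.56 = 96.3212 kN.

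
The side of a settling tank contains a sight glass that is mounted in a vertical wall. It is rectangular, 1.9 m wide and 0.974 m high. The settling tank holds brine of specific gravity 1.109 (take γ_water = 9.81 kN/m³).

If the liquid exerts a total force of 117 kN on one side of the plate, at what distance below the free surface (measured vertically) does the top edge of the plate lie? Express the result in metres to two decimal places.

γ = 1.109 × 9.81 = 10.87929 kN/m³.
A = 1.9 × 0.974 = 1.8506 m².
From F = γ·h_c·A, the centroid depth is h_c = 117/(10.87929 × 1.8506) = 5.81129 m.
The centroid lies 0.974/2 = 0.487 m below the top edge, so the top edge sits at h_top = 5.81129 − 0.487 = 5.32429 m below the surface.

d_top ≈ 5.32 m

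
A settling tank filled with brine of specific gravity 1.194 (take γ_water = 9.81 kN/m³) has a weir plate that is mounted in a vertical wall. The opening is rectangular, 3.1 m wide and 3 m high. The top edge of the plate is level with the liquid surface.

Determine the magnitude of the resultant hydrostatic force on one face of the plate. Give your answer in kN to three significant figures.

F ≈ 163 kN

γ = 1.194 × 9.81 = 11.71314 kN/m³.
The centroid lies 3/2 = 1.5 m below the top edge, so the centroid depth is h_c = 1.5 m.
A = 3.1 × 3 = 9.3 m².
Resultant F = γ·h_c·A = 11.71314 × 1.5 × 9.3 = 163.398 kN.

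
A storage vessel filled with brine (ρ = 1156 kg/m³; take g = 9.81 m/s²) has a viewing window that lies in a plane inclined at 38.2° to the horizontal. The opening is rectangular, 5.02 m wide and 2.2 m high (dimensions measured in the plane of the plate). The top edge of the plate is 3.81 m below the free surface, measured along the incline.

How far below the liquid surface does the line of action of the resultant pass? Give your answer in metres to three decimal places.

γ = ρg = 1156 × 9.81 / 1000 = 11.34036 kN/m³.
Let θ = 38.2° be the plate's angle to the horizontal; measure y along the incline from where the plane meets the free surface. Vertical depth h = y·sinθ with sinθ = 0.618408.
The centroid lies 2.2/2 = 1.1 m below the top edge, so y_c = 3.81 + 1.1 = 4.91 m and h_c = 4.91 × 0.618408 = 3.03638 m.
A = 5.02 × 2.2 = 11.044 m².
Resultant F = γ·h_c·A = 11.34036 × 3.03638 × 11.044 = 380.285 kN.
I_c = b·h³/12 = 5.02 × 2.2³/12 = 4.45441 m⁴.
Centre of pressure: y_p = y_c + I_c/(y_c·A) = 4.91 + 4.45441/(4.91 × 11.044) = 4.91 + 0.0821452 = 4.99215 m along the plane.
Vertically, h_p = y_p·sinθ = 4.99215 × 0.618408 = 3.08719 m.

h_p = 3.087 m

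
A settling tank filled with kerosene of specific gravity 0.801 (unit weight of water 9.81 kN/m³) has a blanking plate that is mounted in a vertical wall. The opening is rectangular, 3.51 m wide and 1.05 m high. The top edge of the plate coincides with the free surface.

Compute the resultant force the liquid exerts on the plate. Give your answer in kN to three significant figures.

γ = 0.801 × 9.81 = 7.85781 kN/m³.
The centroid lies 1.05/2 = 0.525 m below the top edge, so the centroid depth is h_c = 0.525 m.
A = 3.51 × 1.05 = 3.6855 m².
Resultant F = γ·h_c·A = 7.85781 × 0.525 × 3.6855 = 15.204 kN.

F ≈ 15.2 kN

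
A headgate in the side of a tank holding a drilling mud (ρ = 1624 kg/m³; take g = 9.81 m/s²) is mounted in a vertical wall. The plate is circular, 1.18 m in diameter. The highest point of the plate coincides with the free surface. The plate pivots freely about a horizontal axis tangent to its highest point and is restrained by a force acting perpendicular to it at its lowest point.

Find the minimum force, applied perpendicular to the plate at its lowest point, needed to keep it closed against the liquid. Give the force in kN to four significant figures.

γ = ρg = 1624 × 9.81 / 1000 = 15.93144 kN/m³.
The centroid is at the centre, 0.59 m below the top of the plate, so the centroid depth is h_c = 0.59 m.
A = π(0.59)² = 1.09359 m².
Resultant F = γ·h_c·A = 15.93144 × 0.59 × 1.09359 = 10.2793 kN.
I_c = πr⁴/4 = π × 0.59⁴/4 = 0.0951695 m⁴.
Centre of pressure: y_p = y_c + I_c/(y_c·A) = 0.59 + 0.0951695/(0.59 × 1.09359) = 0.59 + 0.1475 = 0.7375 m along the plane.
The resultant acts 0.59 + 0.1475 = 0.7375 m (along the plate) below the hinge at the top edge, so the moment about the hinge is M = F × 0.7375 = 10.2793 × 0.7375 = 7.58098 kN·m.
A normal force at the bottom, 1.18 m from the hinge, must supply this moment: P = 7.58098/1.18 = 6.42456 kN.

P ≈ 6.425 kN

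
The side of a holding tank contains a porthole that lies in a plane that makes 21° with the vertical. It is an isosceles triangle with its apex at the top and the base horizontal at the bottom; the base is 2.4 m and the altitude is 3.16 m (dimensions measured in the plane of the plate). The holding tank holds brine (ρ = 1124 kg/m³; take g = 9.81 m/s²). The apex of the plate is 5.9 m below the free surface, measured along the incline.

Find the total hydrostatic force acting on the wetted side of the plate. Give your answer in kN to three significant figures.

γ = ρg = 1124 × 9.81 / 1000 = 11.02644 kN/m³.
The plate makes 21° with the vertical, i.e. θ = 90° − 21° = 69° to the horizontal. Measuring y along the incline from the free-surface line, vertical depth h = y·sinθ with sinθ = 0.933580.
With the apex up, the centroid sits 2h/3 = 2 × 3.16/3 = 2.10667 m below the apex, so y_c = 5.9 + 2.10667 = 8.00667 m and h_c = 8.00667 × 0.933580 = 7.47487 m.
A = ½ × 2.4 × 3.16 = 3.792 m².
Resultant F = γ·h_c·A = 11.02644 × 7.47487 × 3.792 = 312.541 kN.

F ≈ 313 kN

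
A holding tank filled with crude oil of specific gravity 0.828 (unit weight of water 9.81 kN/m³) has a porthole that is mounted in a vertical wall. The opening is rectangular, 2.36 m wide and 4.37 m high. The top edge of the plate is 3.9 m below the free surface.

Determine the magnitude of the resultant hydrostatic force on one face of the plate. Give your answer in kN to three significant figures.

F ≈ 510 kN

γ = 0.828 × 9.81 = 8.12268 kN/m³.
The centroid lies 4.37/2 = 2.185 m below the top edge, so the centroid depth is h_c = 3.9 + 2.185 = 6.085 m.
A = 2.36 × 4.37 = 10.3132 m².
Resultant F = γ·h_c·A = 8.12268 × 6.085 × 10.3132 = 509.745 kN.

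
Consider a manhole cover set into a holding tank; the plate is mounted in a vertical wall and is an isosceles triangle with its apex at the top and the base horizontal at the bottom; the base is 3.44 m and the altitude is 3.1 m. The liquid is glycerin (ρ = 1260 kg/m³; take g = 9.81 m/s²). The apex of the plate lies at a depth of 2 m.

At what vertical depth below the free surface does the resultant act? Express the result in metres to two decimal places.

h_p = 4.20 m

γ = ρg = 1260 × 9.81 / 1000 = 12.3606 kN/m³.
With the apex up, the centroid sits 2h/3 = 2 × 3.1/3 = 2.06667 m below the apex, so the centroid depth is h_c = 2 + 2.06667 = 4.06667 m.
A = ½ × 3.44 × 3.1 = 5.332 m².
Resultant F = γ·h_c·A = 12.3606 × 4.06667 × 5.332 = 268.021 kN.
I_c = b·h³/36 = 3.44 × 3.1³/36 = 2.8467 m⁴.
Centre of pressure: y_p = y_c + I_c/(y_c·A) = 4.06667 + 2.8467/(4.06667 × 5.332) = 4.06667 + 0.131284 = 4.19795 m along the plane.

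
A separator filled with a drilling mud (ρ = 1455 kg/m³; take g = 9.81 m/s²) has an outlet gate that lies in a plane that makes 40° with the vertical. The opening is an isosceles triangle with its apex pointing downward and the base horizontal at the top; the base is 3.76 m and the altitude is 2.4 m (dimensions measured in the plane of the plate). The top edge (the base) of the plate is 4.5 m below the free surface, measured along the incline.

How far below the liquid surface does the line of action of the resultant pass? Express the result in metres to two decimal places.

γ = ρg = 1455 × 9.81 / 1000 = 14.27355 kN/m³.
The plate makes 40° with the vertical, i.e. θ = 90° − 40° = 50° to the horizontal. Measuring y along the incline from the free-surface line, vertical depth h = y·sinθ with sinθ = 0.766044.
With the apex down, the centroid sits h/3 = 2.4/3 = 0.8 m below the base (the top edge), so y_c = 4.5 + 0.8 = 5.3 m and h_c = 5.3 × 0.766044 = 4.06003 m.
A = ½ × 3.76 × 2.4 = 4.512 m².
Resultant F = γ·h_c·A = 14.27355 × 4.06003 × 4.512 = 261.475 kN.
I_c = b·h³/36 = 3.76 × 2.4³/36 = 1.44384 m⁴.
Centre of pressure: y_p = y_c + I_c/(y_c·A) = 5.3 + 1.44384/(5.3 × 4.512) = 5.3 + 0.0603774 = 5.36038 m along the plane.
Vertically, h_p = y_p·sinθ = 5.36038 × 0.766044 = 4.10629 m.

h_p = 4.11 m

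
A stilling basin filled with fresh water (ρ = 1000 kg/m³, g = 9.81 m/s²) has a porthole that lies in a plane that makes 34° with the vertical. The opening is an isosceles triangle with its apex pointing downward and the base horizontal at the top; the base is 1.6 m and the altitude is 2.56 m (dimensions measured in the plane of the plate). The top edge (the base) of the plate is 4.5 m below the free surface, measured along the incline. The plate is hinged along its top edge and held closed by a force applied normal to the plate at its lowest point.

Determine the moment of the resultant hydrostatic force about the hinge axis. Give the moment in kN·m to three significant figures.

M ≈ 82.2 kN·m

γ = ρg = 1000 × 9.81 = 9810 N/m³ = 9.81 kN/m³.
The plate makes 34° with the vertical, i.e. θ = 90° − 34° = 56° to the horizontal. Measuring y along the incline from the free-surface line, vertical depth h = y·sinθ with sinθ = 0.829038.
With the apex down, the centroid sits h/3 = 2.56/3 = 0.853333 m below the base (the top edge), so y_c = 4.5 + 0.853333 = 5.35333 m and h_c = 5.35333 × 0.829038 = 4.43811 m.
A = ½ × 1.6 × 2.56 = 2.048 m².
Resultant F = γ·h_c·A = 9.81 × 4.43811 × 2.048 = 89.1655 kN.
I_c = b·h³/36 = 1.6 × 2.56³/36 = 0.745654 m⁴.
Centre of pressure: y_p = y_c + I_c/(y_c·A) = 5.35333 + 0.745654/(5.35333 × 2.048) = 5.35333 + 0.0680117 = 5.42134 m along the plane.
The resultant acts 0.853333 + 0.0680117 = 0.921345 m (along the plate) below the hinge at the top edge, so the moment about the hinge is M = F × 0.921345 = 89.1655 × 0.921345 = 82.1522 kN·m.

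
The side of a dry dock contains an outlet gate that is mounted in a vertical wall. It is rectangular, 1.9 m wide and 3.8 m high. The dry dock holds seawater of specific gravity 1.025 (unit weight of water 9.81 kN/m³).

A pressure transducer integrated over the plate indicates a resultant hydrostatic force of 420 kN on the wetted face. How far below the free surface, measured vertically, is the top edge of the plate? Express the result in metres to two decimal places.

d_top ≈ 3.89 m

γ = 1.025 × 9.81 = 10.05525 kN/m³.
A = 1.9 × 3.8 = 7.22 m².
From F = γ·h_c·A, the centroid depth is h_c = 420/(10.05525 × 7.22) = 5.78521 m.
The centroid lies 3.8/2 = 1.9 m below the top edge, so the top edge sits at h_top = 5.78521 − 1.9 = 3.88521 m below the surface.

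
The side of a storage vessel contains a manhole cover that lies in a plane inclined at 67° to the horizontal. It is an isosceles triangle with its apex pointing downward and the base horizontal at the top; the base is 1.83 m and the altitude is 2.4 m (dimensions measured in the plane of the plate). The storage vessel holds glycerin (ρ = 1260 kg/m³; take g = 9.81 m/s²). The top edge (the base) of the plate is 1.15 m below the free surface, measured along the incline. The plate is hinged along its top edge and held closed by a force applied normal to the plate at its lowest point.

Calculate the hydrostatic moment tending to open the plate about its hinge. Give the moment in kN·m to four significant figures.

γ = ρg = 1260 × 9.81 / 1000 = 12.3606 kN/m³.
Let θ = 67° be the plate's angle to the horizontal; measure y along the incline from where the plane meets the free surface. Vertical depth h = y·sinθ with sinθ = 0.920505.
With the apex down, the centroid sits h/3 = 2.4/3 = 0.8 m below the base (the top edge), so y_c = 1.15 + 0.8 = 1.95 m and h_c = 1.95 × 0.920505 = 1.79498 m.
A = ½ × 1.83 × 2.4 = 2.196 m².
Resultant F = γ·h_c·A = 12.3606 × 1.79498 × 2.196 = 48.7227 kN.
I_c = b·h³/36 = 1.83 × 2.4³/36 = 0.70272 m⁴.
Centre of pressure: y_p = y_c + I_c/(y_c·A) = 1.95 + 0.70272/(1.95 × 2.196) = 1.95 + 0.164103 = 2.1141 m along the plane.
The resultant acts 0.8 + 0.164103 = 0.964103 m (along the plate) below the hinge at the top edge, so the moment about the hinge is M = F × 0.964103 = 48.7227 × 0.964103 = 46.9737 kN·m.

M ≈ 46.97 kN·m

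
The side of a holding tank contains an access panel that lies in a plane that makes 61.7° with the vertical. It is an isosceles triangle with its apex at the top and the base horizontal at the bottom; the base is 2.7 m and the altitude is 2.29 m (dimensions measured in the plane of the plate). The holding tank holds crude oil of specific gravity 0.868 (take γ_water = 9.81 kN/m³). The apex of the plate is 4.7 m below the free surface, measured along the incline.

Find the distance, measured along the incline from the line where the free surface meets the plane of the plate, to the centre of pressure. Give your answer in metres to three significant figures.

y_p = 6.27 m

γ = 0.868 × 9.81 = 8.51508 kN/m³.
The plate makes 61.7° with the vertical, i.e. θ = 90° − 61.7° = 28.3° to the horizontal. Measuring y along the incline from the free-surface line, vertical depth h = y·sinθ with sinθ = 0.474088.
With the apex up, the centroid sits 2h/3 = 2 × 2.29/3 = 1.52667 m below the apex, so y_c = 4.7 + 1.52667 = 6.22667 m and h_c = 6.22667 × 0.474088 = 2.95199 m.
A = ½ × 2.7 × 2.29 = 3.0915 m².
Resultant F = γ·h_c·A = 8.51508 × 2.95199 × 3.0915 = 77.7093 kN.
I_c = b·h³/36 = 2.7 × 2.29³/36 = 0.900674 m⁴.
Centre of pressure: y_p = y_c + I_c/(y_c·A) = 6.22667 + 0.900674/(6.22667 × 3.0915) = 6.22667 + 0.0467889 = 6.27346 m along the plane.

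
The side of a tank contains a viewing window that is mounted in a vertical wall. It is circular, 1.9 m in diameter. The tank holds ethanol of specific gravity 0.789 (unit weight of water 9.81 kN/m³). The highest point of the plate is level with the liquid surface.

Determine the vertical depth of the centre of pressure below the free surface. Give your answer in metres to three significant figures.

γ = 0.789 × 9.81 = 7.74009 kN/m³.
The centroid is at the centre, 0.95 m below the top of the plate, so the centroid depth is h_c = 0.95 m.
A = π(0.95)² = 2.83529 m².
Resultant F = γ·h_c·A = 7.74009 × 0.95 × 2.83529 = 20.8481 kN.
I_c = πr⁴/4 = π × 0.95⁴/4 = 0.639712 m⁴.
Centre of pressure: y_p = y_c + I_c/(y_c·A) = 0.95 + 0.639712/(0.95 × 2.83529) = 0.95 + 0.2375 = 1.1875 m along the plane.

h_p = 1.19 m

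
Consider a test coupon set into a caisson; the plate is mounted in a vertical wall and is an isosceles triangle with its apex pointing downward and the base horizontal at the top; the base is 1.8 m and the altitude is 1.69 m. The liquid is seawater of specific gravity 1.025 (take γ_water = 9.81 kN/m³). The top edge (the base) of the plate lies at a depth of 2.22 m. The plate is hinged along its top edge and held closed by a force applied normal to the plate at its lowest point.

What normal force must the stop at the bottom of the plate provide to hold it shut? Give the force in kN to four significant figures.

γ = 1.025 × 9.81 = 10.05525 kN/m³.
With the apex down, the centroid sits h/3 = 1.69/3 = 0.563333 m below the base (the top edge), so the centroid depth is h_c = 2.22 + 0.563333 = 2.78333 m.
A = ½ × 1.8 × 1.69 = 1.521 m².
Resultant F = γ·h_c·A = 10.05525 × 2.78333 × 1.521 = 42.5683 kN.
I_c = b·h³/36 = 1.8 × 1.69³/36 = 0.24134 m⁴.
Centre of pressure: y_p = y_c + I_c/(y_c·A) = 2.78333 + 0.24134/(2.78333 × 1.521) = 2.78333 + 0.0570079 = 2.84034 m along the plane.
The resultant acts 0.563333 + 0.0570079 = 0.620341 m (along the plate) below the hinge at the top edge, so the moment about the hinge is M = F × 0.620341 = 42.5683 × 0.620341 = 26.4069 kN·m.
A normal force at the bottom, 1.69 m from the hinge, must supply this moment: P = 26.4069/1.69 = 15.6254 kN.

P ≈ 15.63 kN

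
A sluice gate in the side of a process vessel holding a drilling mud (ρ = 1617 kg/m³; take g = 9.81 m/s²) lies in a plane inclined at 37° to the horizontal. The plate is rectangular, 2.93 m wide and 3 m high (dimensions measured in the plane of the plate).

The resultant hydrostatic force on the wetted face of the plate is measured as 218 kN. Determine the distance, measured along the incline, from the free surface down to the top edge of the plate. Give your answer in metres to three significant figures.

γ = ρg = 1617 × 9.81 / 1000 = 15.86277 kN/m³.
A = 2.93 × 3 = 8.79 m².
From F = γ·h_c·A, the centroid depth is h_c = 218/(15.86277 × 8.79) = 1.56347 m.
Let θ = 37° be the plate's angle to the horizontal; measure y along the incline from where the plane meets the free surface. Vertical depth h = y·sinθ with sinθ = 0.601815.
Along the incline, y_c = h_c/sinθ = 1.56347/0.601815 = 2.59792 m.
The centroid lies 3/2 = 1.5 m below the top edge, so the top edge sits at y_top = 2.59792 − 1.5 = 1.09792 m along the incline.

y_top ≈ 1.10 m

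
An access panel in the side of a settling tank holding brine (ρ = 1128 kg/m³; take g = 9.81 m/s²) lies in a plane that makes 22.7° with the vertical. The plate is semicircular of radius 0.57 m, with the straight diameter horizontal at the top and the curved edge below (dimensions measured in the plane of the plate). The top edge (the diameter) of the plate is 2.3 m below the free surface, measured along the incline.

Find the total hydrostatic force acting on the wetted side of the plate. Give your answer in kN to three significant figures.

F ≈ 13.2 kN

γ = ρg = 1128 × 9.81 / 1000 = 11.06568 kN/m³.
The plate makes 22.7° with the vertical, i.e. θ = 90° − 22.7° = 67.3° to the horizontal. Measuring y along the incline from the free-surface line, vertical depth h = y·sinθ with sinθ = 0.922538.
The centroid of a semicircle lies 4r/(3π) = 0.241916 m from the diameter, here below the top edge, so y_c = 2.3 + 0.241916 = 2.54192 m and h_c = 2.54192 × 0.922538 = 2.34502 m.
A = πr²/2 = π × 0.57²/2 = 0.510352 m².
Resultant F = γ·h_c·A = 11.06568 × 2.34502 × 0.510352 = 13.2432 kN.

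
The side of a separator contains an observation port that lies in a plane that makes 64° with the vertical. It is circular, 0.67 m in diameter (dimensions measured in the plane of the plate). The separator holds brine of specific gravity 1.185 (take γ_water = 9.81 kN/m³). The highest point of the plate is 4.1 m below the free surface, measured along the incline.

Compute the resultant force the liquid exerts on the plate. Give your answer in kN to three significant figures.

F ≈ 7.97 kN

γ = 1.185 × 9.81 = 11.62485 kN/m³.
The plate makes 64° with the vertical, i.e. θ = 90° − 64° = 26° to the horizontal. Measuring y along the incline from the free-surface line, vertical depth h = y·sinθ with sinθ = 0.438371.
The centroid is at the centre, 0.335 m below the top of the plate, so y_c = 4.1 + 0.335 = 4.435 m and h_c = 4.435 × 0.438371 = 1.94418 m.
A = π(0.335)² = 0.352565 m².
Resultant F = γ·h_c·A = 11.62485 × 1.94418 × 0.352565 = 7.96825 kN.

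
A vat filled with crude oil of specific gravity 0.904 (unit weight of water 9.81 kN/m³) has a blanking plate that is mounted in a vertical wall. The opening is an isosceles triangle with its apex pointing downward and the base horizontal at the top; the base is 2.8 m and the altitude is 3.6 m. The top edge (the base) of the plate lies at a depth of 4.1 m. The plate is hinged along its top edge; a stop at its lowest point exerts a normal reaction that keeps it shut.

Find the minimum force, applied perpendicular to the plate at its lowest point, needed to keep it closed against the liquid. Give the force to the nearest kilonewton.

P ≈ 88 kN

γ = 0.904 × 9.81 = 8.86824 kN/m³.
With the apex down, the centroid sits h/3 = 3.6/3 = 1.2 m below the base (the top edge), so the centroid depth is h_c = 4.1 + 1.2 = 5.3 m.
A = ½ × 2.8 × 3.6 = 5.04 m².
Resultant F = γ·h_c·A = 8.86824 × 5.3 × 5.04 = 236.888 kN.
I_c = b·h³/36 = 2.8 × 3.6³/36 = 3.6288 m⁴.
Centre of pressure: y_p = y_c + I_c/(y_c·A) = 5.3 + 3.6288/(5.3 × 5.04) = 5.3 + 0.135849 = 5.43585 m along the plane.
The resultant acts 1.2 + 0.135849 = 1.33585 m (along the plate) below the hinge at the top edge, so the moment about the hinge is M = F × 1.33585 = 236.888 × 1.33585 = 316.447 kN·m.
A normal force at the bottom, 3.6 m from the hinge, must supply this moment: P = 316.447/3.6 = 87.9019 kN.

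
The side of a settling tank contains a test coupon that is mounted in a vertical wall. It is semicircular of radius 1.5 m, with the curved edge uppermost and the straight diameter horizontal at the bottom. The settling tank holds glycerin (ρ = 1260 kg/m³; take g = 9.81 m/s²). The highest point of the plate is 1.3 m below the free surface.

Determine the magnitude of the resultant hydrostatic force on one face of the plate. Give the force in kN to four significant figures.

γ = ρg = 1260 × 9.81 / 1000 = 12.3606 kN/m³.
The centroid lies 4r/(3π) = 0.63662 m above the diameter, so r − 4r/(3π) = 1.5 − 0.63662 = 0.86338 m below the topmost point, so the centroid depth is h_c = 1.3 + 0.86338 = 2.16338 m.
A = πr²/2 = π × 1.5²/2 = 3.53429 m².
Resultant F = γ·h_c·A = 12.3606 × 2.16338 × 3.53429 = 94.5093 kN.

F ≈ 94.51 kN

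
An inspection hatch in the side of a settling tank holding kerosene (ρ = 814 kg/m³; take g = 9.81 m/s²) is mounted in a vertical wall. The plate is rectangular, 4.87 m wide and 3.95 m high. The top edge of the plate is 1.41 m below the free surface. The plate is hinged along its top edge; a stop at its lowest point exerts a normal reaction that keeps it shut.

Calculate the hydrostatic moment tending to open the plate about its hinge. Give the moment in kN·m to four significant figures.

γ = ρg = 814 × 9.81 / 1000 = 7.98534 kN/m³.
The centroid lies 3.95/2 = 1.975 m below the top edge, so the centroid depth is h_c = 1.41 + 1.975 = 3.385 m.
A = 4.87 × 3.95 = 19.2365 m².
Resultant F = γ·h_c·A = 7.98534 × 3.385 × 19.2365 = 519.97 kN.
I_c = b·h³/12 = 4.87 × 3.95³/12 = 25.0115 m⁴.
Centre of pressure: y_p = y_c + I_c/(y_c·A) = 3.385 + 25.0115/(3.385 × 19.2365) = 3.385 + 0.384109 = 3.76911 m along the plane.
The resultant acts 1.975 + 0.384109 = 2.35911 m (along the plate) below the hinge at the top edge, so the moment about the hinge is M = F × 2.35911 = 519.97 × 2.35911 = 1226.67 kN·m.

M ≈ 1227 kN·m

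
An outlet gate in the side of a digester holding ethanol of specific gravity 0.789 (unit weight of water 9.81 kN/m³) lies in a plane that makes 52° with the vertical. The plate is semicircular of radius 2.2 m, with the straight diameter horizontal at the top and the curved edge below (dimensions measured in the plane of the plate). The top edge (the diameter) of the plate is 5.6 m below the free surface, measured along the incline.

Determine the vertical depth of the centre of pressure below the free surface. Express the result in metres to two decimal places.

γ = 0.789 × 9.81 = 7.74009 kN/m³.
The plate makes 52° with the vertical, i.e. θ = 90° − 52° = 38° to the horizontal. Measuring y along the incline from the free-surface line, vertical depth h = y·sinθ with sinθ = 0.615661.
The centroid of a semicircle lies 4r/(3π) = 0.933709 m from the diameter, here below the top edge, so y_c = 5.6 + 0.933709 = 6.53371 m and h_c = 6.53371 × 0.615661 = 4.02255 m.
A = πr²/2 = π × 2.2²/2 = 7.60265 m².
Resultant F = γ·h_c·A = 7.74009 × 4.02255 × 7.60265 = 236.708 kN.
I_c = (π/8 − 8/(9π))·r⁴ = 0.109757 × 2.2⁴ = 2.57112 m⁴.
Centre of pressure: y_p = y_c + I_c/(y_c·A) = 6.53371 + 2.57112/(6.53371 × 7.60265) = 6.53371 + 0.0517604 = 6.58547 m along the plane.
Vertically, h_p = y_p·sinθ = 6.58547 × 0.615661 = 4.05442 m.

h_p = 4.05 m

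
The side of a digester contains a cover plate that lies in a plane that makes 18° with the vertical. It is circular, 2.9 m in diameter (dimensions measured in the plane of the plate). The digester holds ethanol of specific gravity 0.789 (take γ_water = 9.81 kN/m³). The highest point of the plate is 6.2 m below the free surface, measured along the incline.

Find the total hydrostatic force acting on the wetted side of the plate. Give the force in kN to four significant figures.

F ≈ 372.0 kN

γ = 0.789 × 9.81 = 7.74009 kN/m³.
The plate makes 18° with the vertical, i.e. θ = 90° − 18° = 72° to the horizontal. Measuring y along the incline from the free-surface line, vertical depth h = y·sinθ with sinθ = 0.951057.
The centroid is at the centre, 1.45 m below the top of the plate, so y_c = 6.2 + 1.45 = 7.65 m and h_c = 7.65 × 0.951057 = 7.27559 m.
A = π(1.45)² = 6.6052 m².
Resultant F = γ·h_c·A = 7.74009 × 7.27559 × 6.6052 = 371.963 kN.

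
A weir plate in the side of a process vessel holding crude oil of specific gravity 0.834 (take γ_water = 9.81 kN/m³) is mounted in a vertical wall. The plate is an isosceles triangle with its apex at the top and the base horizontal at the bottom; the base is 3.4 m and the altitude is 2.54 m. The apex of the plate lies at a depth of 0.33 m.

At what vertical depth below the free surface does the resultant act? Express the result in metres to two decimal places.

h_p = 2.20 m

γ = 0.834 × 9.81 = 8.18154 kN/m³.
With the apex up, the centroid sits 2h/3 = 2 × 2.54/3 = 1.69333 m below the apex, so the centroid depth is h_c = 0.33 + 1.69333 = 2.02333 m.
A = ½ × 3.4 × 2.54 = 4.318 m².
Resultant F = γ·h_c·A = 8.18154 × 2.02333 × 4.318 = 71.48 kN.
I_c = b·h³/36 = 3.4 × 2.54³/36 = 1.54767 m⁴.
Centre of pressure: y_p = y_c + I_c/(y_c·A) = 2.02333 + 1.54767/(2.02333 × 4.318) = 2.02333 + 0.177145 = 2.20047 m along the plane.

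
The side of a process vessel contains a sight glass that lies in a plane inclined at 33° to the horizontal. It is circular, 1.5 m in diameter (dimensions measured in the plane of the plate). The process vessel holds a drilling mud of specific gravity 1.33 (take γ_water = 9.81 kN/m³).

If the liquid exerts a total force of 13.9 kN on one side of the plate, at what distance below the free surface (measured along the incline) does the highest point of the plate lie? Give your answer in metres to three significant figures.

γ = 1.33 × 9.81 = 13.0473 kN/m³.
A = π(0.75)² = 1.76715 m².
From F = γ·h_c·A, the centroid depth is h_c = 13.9/(13.0473 × 1.76715) = 0.602866 m.
Let θ = 33° be the plate's angle to the horizontal; measure y along the incline from where the plane meets the free surface. Vertical depth h = y·sinθ with sinθ = 0.544639.
Along the incline, y_c = h_c/sinθ = 0.602866/0.544639 = 1.10691 m.
The centroid is at the centre, 0.75 m below the top of the plate, so the highest point sits at y_top = 1.10691 − 0.75 = 0.35691 m along the incline.

y_top ≈ 0.357 m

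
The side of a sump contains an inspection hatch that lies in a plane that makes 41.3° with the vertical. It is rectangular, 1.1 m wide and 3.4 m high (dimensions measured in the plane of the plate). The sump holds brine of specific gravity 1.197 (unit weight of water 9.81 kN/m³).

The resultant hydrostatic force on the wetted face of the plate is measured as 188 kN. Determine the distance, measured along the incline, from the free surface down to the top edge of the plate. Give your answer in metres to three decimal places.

y_top ≈ 3.998 m

γ = 1.197 × 9.81 = 11.74257 kN/m³.
A = 1.1 × 3.4 = 3.74 m².
From F = γ·h_c·A, the centroid depth is h_c = 188/(11.74257 × 3.74) = 4.28078 m.
The plate makes 41.3° with the vertical, i.e. θ = 90° − 41.3° = 48.7° to the horizontal. Measuring y along the incline from the free-surface line, vertical depth h = y·sinθ with sinθ = 0.751264.
Along the incline, y_c = h_c/sinθ = 4.28078/0.751264 = 5.6981 m.
The centroid lies 3.4/2 = 1.7 m below the top edge, so the top edge sits at y_top = 5.6981 − 1.7 = 3.9981 m along the incline.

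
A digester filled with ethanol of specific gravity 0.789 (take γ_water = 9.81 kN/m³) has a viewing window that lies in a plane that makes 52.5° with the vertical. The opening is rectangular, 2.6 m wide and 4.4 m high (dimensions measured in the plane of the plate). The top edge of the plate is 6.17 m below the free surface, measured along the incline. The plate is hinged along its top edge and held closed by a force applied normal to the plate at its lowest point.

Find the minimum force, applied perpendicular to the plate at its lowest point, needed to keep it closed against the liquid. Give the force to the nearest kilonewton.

γ = 0.789 × 9.81 = 7.74009 kN/m³.
The plate makes 52.5° with the vertical, i.e. θ = 90° − 52.5° = 37.5° to the horizontal. Measuring y along the incline from the free-surface line, vertical depth h = y·sinθ with sinθ = 0.608761.
The centroid lies 4.4/2 = 2.2 m below the top edge, so y_c = 6.17 + 2.2 = 8.37 m and h_c = 8.37 × 0.608761 = 5.09533 m.
A = 2.6 × 4.4 = 11.44 m².
Resultant F = γ·h_c·A = 7.74009 × 5.09533 × 11.44 = 451.174 kN.
I_c = b·h³/12 = 2.6 × 4.4³/12 = 18.4565 m⁴.
Centre of pressure: y_p = y_c + I_c/(y_c·A) = 8.37 + 18.4565/(8.37 × 11.44) = 8.37 + 0.192752 = 8.56275 m along the plane.
The resultant acts 2.2 + 0.192752 = 2.39275 m (along the plate) below the hinge at the top edge, so the moment about the hinge is M = F × 2.39275 = 451.174 × 2.39275 = 1079.55 kN·m.
A normal force at the bottom, 4.4 m from the hinge, must supply this moment: P = 1079.55/4.4 = 245.352 kN.

P ≈ 245 kN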